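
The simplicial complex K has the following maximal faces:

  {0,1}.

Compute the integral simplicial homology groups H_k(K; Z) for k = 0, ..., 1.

We work with the vertex ordering 0 < 1. The simplices of K, each written with vertices in increasing order, are:

  0-simplices (2): [0], [1]
  1-simplices (1): [0,1]

so the chain groups are C_0 ≅ Z^2, C_1 ≅ Z^1.

Boundary ∂_1: C_1 → C_0 is given by ∂[p,q] = [q] − [p].
The resulting 2×1 matrix has rank 1, and its Smith normal form has invariant factors (1).

Now H_k = ker ∂_k / im ∂_{k+1}, so:

  H_0: rank C_0 − rank ∂_1 = 2 − 1 = 1, and the invariant factors of ∂_1 are all 1, so H_0 = Z.
  H_1: rank ker ∂_1 − rank ∂_2 = (1 − 1) − 0 = 0, and there is no ∂_2, so H_1 = 0.

As a check, the Euler characteristic is 2 − 1 = 1, which agrees with 1 − 0 = 1.

H_0 ≅ Z,  H_1 = 0.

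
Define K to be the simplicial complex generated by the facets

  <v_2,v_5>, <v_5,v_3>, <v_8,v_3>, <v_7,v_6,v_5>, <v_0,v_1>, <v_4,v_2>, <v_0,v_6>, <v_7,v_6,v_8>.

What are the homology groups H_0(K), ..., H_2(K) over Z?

H_0 ≅ Z,  H_1 ≅ Z,  H_2 = 0.

We work with the vertex ordering v_0 < v_1 < v_2 < v_3 < v_4 < v_5 < v_6 < v_7 < v_8. The simplices of K, each written with vertices in increasing order, are:

  0-simplices (9): [v_0], [v_1], [v_2], [v_3], [v_4], [v_5], [v_6], [v_7], [v_8]
  1-simplices (11): [v_0,v_1], [v_0,v_6], [v_2,v_4], [v_2,v_5], [v_3,v_5], [v_3,v_8], [v_5,v_6], [v_5,v_7], [v_6,v_7], [v_6,v_8], [v_7,v_8]
  2-simplices (2): [v_5,v_6,v_7], [v_6,v_7,v_8]

giving chain groups C_0 ≅ Z^9, C_1 ≅ Z^11, C_2 ≅ Z^2.

The boundary map ∂_1: C_1 → C_0 sends each edge [p,q] (with p < q) to q − p. For instance
  ∂[v_3,v_5] = [v_5] − [v_3].
As a 9×11 matrix over Z this has rank 8, with invariant factors (1,1,1,1,1,1,1,1).

∂_2: C_2 → C_1 maps a triangle to the signed sum of its edges. For instance
  ∂[v_6,v_7,v_8] = [v_7,v_8] − [v_6,v_8] + [v_6,v_7],
  ∂[v_5,v_6,v_7] = [v_6,v_7] − [v_5,v_7] + [v_5,v_6].
The resulting 11×2 matrix has rank 2, and its Smith normal form has invariant factors (1,1).

Now H_k = ker ∂_k / im ∂_{k+1}, so:

  H_0: rank C_0 − rank ∂_1 = 9 − 8 = 1, and the invariant factors of ∂_1 are all 1, so H_0 ≅ Z.
  H_1: rank ker ∂_1 − rank ∂_2 = (11 − 8) − 2 = 1, and the invariant factors of ∂_2 are all 1, so H_1 ≅ Z.
  H_2: rank ker ∂_2 − rank ∂_3 = (2 − 2) − 0 = 0, and there is no ∂_3, so H_2 ≅ 0.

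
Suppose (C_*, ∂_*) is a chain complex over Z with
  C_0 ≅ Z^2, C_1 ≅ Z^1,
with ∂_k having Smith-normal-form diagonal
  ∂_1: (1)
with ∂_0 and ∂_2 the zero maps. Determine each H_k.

H_0: b_0 = 2 − 0 − 1 = 1; torsion from ∂_1 factors > 1: none. So H_0 = Z.
H_1: b_1 = 1 − 1 − 0 = 0; torsion from ∂_2 factors > 1: none. So H_1 = 0.

H_0 = Z,  H_1 = 0.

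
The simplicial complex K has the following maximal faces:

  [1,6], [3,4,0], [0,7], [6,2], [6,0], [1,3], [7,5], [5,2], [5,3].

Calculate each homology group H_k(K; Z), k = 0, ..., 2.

H_0 ≅ Z,  H_1 ≅ Z^3,  H_2 = 0.

Take the total order 0 < 1 < 2 < 3 < 4 < 5 < 6 < 7 on the vertex set. Then K (dimension 2) consists of the simplices:

  0-simplices (8): [0], [1], [2], [3], [4], [5], [6], [7]
  1-simplices (11): [0,3], [0,4], [0,6], [0,7], [1,3], [1,6], [2,5], [2,6], [3,4], [3,5], [5,7]
  2-simplices (1): [0,3,4]

giving chain groups C_0 ≅ Z^8, C_1 ≅ Z^11, C_2 ≅ Z^1.

∂_1: C_1 → C_0 maps an edge to its endpoints' difference, ∂[p,q] = q − p. For instance
  ∂[1,6] = [6] − [1].
The 8×11 boundary matrix has rank 7 and Smith normal form diag(1,1,1,1,1,1,1).

∂_2: C_2 → C_1 maps a triangle to the signed sum of its edges. For instance
  ∂[0,3,4] = [3,4] − [0,4] + [0,3].
The 11×1 boundary matrix has rank 1 and Smith normal form diag(1).

From H_k ≅ ker(∂_k) / im(∂_{k+1}) we obtain:

  H_0: rank C_0 − rank ∂_1 = 8 − 7 = 1, and the invariant factors of ∂_1 are all 1, so H_0 ≅ Z.
  H_1: rank ker ∂_1 − rank ∂_2 = (11 − 7) − 1 = 3, and the invariant factors of ∂_2 are all 1, so H_1 ≅ Z^3.
  H_2: rank ker ∂_2 − rank ∂_3 = (1 − 1) − 0 = 0, and there is no ∂_3, so H_2 ≅ 0.

As a check, the Euler characteristic is 8 − 11 + 1 = -2, which agrees with 1 − 3 + 0 = -2.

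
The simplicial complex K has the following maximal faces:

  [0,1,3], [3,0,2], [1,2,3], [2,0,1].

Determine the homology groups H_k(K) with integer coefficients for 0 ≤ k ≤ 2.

H_0 ≅ Z,  H_1 = 0,  H_2 ≅ Z.

Order the vertices as 0 < 1 < 2 < 3. Listing each simplex with vertices in this order, K has dimension 2 with simplices:

  0-simplices (4): [0], [1], [2], [3]
  1-simplices (6): [0,1], [0,2], [0,3], [1,2], [1,3], [2,3]
  2-simplices (4): [0,1,2], [0,1,3], [0,2,3], [1,2,3]

giving chain groups C_0 ≅ Z^4, C_1 ≅ Z^6, C_2 ≅ Z^4.

The boundary map ∂_1: C_1 → C_0 is given by ∂[p,q] = [q] − [p]. For instance
  ∂[0,2] = [2] − [0].
This gives a 4×6 integer matrix of rank 3; reducing to Smith normal form yields diagonal entries (1,1,1).

The boundary map ∂_2: C_2 → C_1 maps a triangle to the signed sum of its edges. For instance
  ∂[0,1,2] = [1,2] − [0,2] + [0,1],
  ∂[0,2,3] = [2,3] − [0,3] + [0,2].
The 6×4 boundary matrix has rank 3 and Smith normal form diag(1,1,1).

Reading off H_k = ker ∂_k / im ∂_{k+1}:

  H_0: rank C_0 − rank ∂_1 = 4 − 3 = 1, and the invariant factors of ∂_1 are all 1, so H_0 = Z.
  H_1: rank ker ∂_1 − rank ∂_2 = (6 − 3) − 3 = 0, and the invariant factors of ∂_2 are all 1, so H_1 = 0.
  H_2: rank ker ∂_2 − rank ∂_3 = (4 − 3) − 0 = 1, and there is no ∂_3, so H_2 = Z.

As a check, the Euler characteristic is 4 − 6 + 4 = 2, which agrees with 1 − 0 + 1 = 2.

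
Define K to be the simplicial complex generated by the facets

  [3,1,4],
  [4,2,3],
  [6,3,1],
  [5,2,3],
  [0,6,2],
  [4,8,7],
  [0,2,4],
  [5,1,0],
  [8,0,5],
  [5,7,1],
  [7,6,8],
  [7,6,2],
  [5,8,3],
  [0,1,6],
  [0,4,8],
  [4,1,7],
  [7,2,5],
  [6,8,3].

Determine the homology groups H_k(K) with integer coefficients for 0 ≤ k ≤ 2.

Fix the vertex order 0 < 1 < 2 < 3 < 4 < 5 < 6 < 7 < 8 and write every simplex with vertices in increasing order. Then dim K = 2 and the simplices of K are:

  0-simplices (9): [0], [1], [2], [3], [4], [5], [6], [7], [8]
  1-simplices (27): (27 of them)
  2-simplices (18): [0,1,5], [0,1,6], [0,2,4], [0,2,6], [0,4,8], [0,5,8], [1,3,4], [1,3,6], [1,4,7], [1,5,7], [2,3,4], [2,3,5], [2,5,7], [2,6,7], [3,5,8], [3,6,8], [4,7,8], [6,7,8]

Hence C_0 ≅ Z^9, C_1 ≅ Z^27, C_2 ≅ Z^18.

∂_1: C_1 → C_0 sends each edge [p,q] (with p < q) to q − p. For instance
  ∂[3,5] = [5] − [3].
The 9×27 boundary matrix has rank 8 and Smith normal form diag(1,1,1,1,1,1,1,1).

The boundary map ∂_2: C_2 → C_1 sends each 2-simplex [p,q,r] to [q,r] − [p,r] + [p,q]. For instance
  ∂[1,4,7] = [4,7] − [1,7] + [1,4],
  ∂[1,5,7] = [5,7] − [1,7] + [1,5].
As a 27×18 matrix over Z this has rank 17, with invariant factors (1,1,1,1,1,1,1,1,1,1,1,1,1,1,1,1,1).

Computing H_k = (kernel of ∂_k) / (image of ∂_{k+1}):

  H_0: rank C_0 − rank ∂_1 = 9 − 8 = 1, and the invariant factors of ∂_1 are all 1, so H_0 = Z.
  H_1: rank ker ∂_1 − rank ∂_2 = (27 − 8) − 17 = 2, and the invariant factors of ∂_2 are all 1, so H_1 = Z^2.
  H_2: rank ker ∂_2 − rank ∂_3 = (18 − 17) − 0 = 1, and there is no ∂_3, so H_2 = Z.

As a check, the Euler characteristic is 9 − 27 + 18 = 0, which agrees with 1 − 2 + 1 = 0.

H_0 ≅ Z,  H_1 ≅ Z^2,  H_2 ≅ Z.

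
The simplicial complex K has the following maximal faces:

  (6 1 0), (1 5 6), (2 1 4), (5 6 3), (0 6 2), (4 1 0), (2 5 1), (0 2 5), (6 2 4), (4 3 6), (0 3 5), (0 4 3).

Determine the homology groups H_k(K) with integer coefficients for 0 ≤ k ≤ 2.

H_0 = Z,  H_1 = Z/2Z,  H_2 = 0.

Take the total order 0 < 1 < 2 < 3 < 4 < 5 < 6 on the vertex set. Then K (dimension 2) consists of the simplices:

  0-simplices (7): [0], [1], [2], [3], [4], [5], [6]
  1-simplices (18): [0,1], [0,2], [0,3], [0,4], [0,5], [0,6], [1,2], [1,4], [1,5], [1,6], [2,4], [2,5], [2,6], [3,4], [3,5], [3,6], [4,6], [5,6]
  2-simplices (12): [0,1,4], [0,1,6], [0,2,5], [0,2,6], [0,3,4], [0,3,5], [1,2,4], [1,2,5], [1,5,6], [2,4,6], [3,4,6], [3,5,6]

giving chain groups C_0 ≅ Z^7, C_1 ≅ Z^18, C_2 ≅ Z^12.

Boundary ∂_1: C_1 → C_0 is given by ∂[p,q] = [q] − [p].
This gives a 7×18 integer matrix of rank 6; reducing to Smith normal form yields diagonal entries (1,1,1,1,1,1).

Boundary ∂_2: C_2 → C_1 sends each 2-simplex [p,q,r] to [q,r] − [p,r] + [p,q]. For instance
  ∂[2,4,6] = [4,6] − [2,6] + [2,4],
  ∂[0,2,6] = [2,6] − [0,6] + [0,2].
The 18×12 boundary matrix has rank 12 and Smith normal form diag(1,1,1,1,1,1,1,1,1,1,1,2).

Reading off H_k = ker ∂_k / im ∂_{k+1}:

  H_0: rank C_0 − rank ∂_1 = 7 − 6 = 1, and the invariant factors of ∂_1 are all 1, so H_0 ≅ Z.
  H_1: rank ker ∂_1 − rank ∂_2 = (18 − 6) − 12 = 0, and ∂_2 has invariant factor 2 > 1, so H_1 ≅ Z/2Z.
  H_2: rank ker ∂_2 − rank ∂_3 = (12 − 12) − 0 = 0, and there is no ∂_3, so H_2 ≅ 0.

(K is a triangulation of the real projective plane RP^2.)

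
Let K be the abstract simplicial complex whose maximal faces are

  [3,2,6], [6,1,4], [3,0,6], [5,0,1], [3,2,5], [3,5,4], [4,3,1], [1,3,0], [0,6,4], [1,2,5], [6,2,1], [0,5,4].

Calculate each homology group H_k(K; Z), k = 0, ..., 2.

Fix the vertex order 0 < 1 < 2 < 3 < 4 < 5 < 6 and write every simplex with vertices in increasing order. Then dim K = 2 and the simplices of K are:

  0-simplices (7): [0], [1], [2], [3], [4], [5], [6]
  1-simplices (18): [0,1], [0,3], [0,4], [0,5], [0,6], [1,2], [1,3], [1,4], [1,5], [1,6], [2,3], [2,5], [2,6], [3,4], [3,5], [3,6], [4,5], [4,6]
  2-simplices (12): [0,1,3], [0,1,5], [0,3,6], [0,4,5], [0,4,6], [1,2,5], [1,2,6], [1,3,4], [1,4,6], [2,3,5], [2,3,6], [3,4,5]

Hence C_0 ≅ Z^7, C_1 ≅ Z^18, C_2 ≅ Z^12.

∂_1: C_1 → C_0 is given by ∂[p,q] = [q] − [p].
The 7×18 boundary matrix has rank 6 and Smith normal form diag(1,1,1,1,1,1).

∂_2: C_2 → C_1 sends each 2-simplex [p,q,r] to [q,r] − [p,r] + [p,q]. For instance
  ∂[0,4,5] = [4,5] − [0,5] + [0,4],
  ∂[0,4,6] = [4,6] − [0,6] + [0,4].
This gives a 18×12 integer matrix of rank 12; reducing to Smith normal form yields diagonal entries (1,1,1,1,1,1,1,1,1,1,1,2).

Now H_k = ker ∂_k / im ∂_{k+1}, so:

  H_0: rank C_0 − rank ∂_1 = 7 − 6 = 1, and the invariant factors of ∂_1 are all 1, so H_0 ≅ Z.
  H_1: rank ker ∂_1 − rank ∂_2 = (18 − 6) − 12 = 0, and ∂_2 has invariant factor 2 > 1, so H_1 ≅ Z/2Z.
  H_2: rank ker ∂_2 − rank ∂_3 = (12 − 12) − 0 = 0, and there is no ∂_3, so H_2 ≅ 0.

As a check, the Euler characteristic is 7 − 18 + 12 = 1, which agrees with 1 − 0 + 0 = 1.
(K is a triangulation of the real projective plane RP^2.)

H_0 = Z,  H_1 = Z/2Z,  H_2 = 0.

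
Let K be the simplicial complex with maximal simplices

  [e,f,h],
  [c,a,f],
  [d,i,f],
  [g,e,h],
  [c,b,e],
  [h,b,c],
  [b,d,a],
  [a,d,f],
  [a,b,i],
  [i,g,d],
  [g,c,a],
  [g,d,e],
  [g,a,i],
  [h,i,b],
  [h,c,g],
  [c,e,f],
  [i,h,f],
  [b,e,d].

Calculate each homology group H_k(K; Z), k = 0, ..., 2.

H_0 ≅ Z,  H_1 ≅ Z ⊕ Z/2Z,  H_2 = 0.

Take the total order a < b < c < d < e < f < g < h < i on the vertex set. Then K (dimension 2) consists of the simplices:

  0-simplices (9): a, b, c, d, e, f, g, h, i
  1-simplices (27): ab, ac, ad, af, ag, ai, bc, bd, be, bh, bi, ce, cf, cg, ch, de, df, dg, di, ef, eg, eh, fh, fi, gh, gi, hi
  2-simplices (18): abd, abi, acf, acg, adf, agi, bce, bch, bde, bhi, cef, cgh, deg, dfi, dgi, efh, egh, fhi

so the chain groups are C_0 ≅ Z^9, C_1 ≅ Z^27, C_2 ≅ Z^18.

The boundary map ∂_1: C_1 → C_0 maps an edge to its endpoints' difference, ∂[p,q] = q − p. For instance
  ∂de = e − d.
The 9×27 boundary matrix has rank 8 and Smith normal form diag(1,1,1,1,1,1,1,1).

∂_2: C_2 → C_1 acts by ∂[p,q,r] = [q,r] − [p,r] + [p,q]. For instance
  ∂efh = fh − eh + ef,
  ∂agi = gi − ai + ag.
As a 27×18 matrix over Z this has rank 18, with invariant factors (1,1,1,1,1,1,1,1,1,1,1,1,1,1,1,1,1,2).

Now H_k = ker ∂_k / im ∂_{k+1}, so:

  H_0: rank C_0 − rank ∂_1 = 9 − 8 = 1, and the invariant factors of ∂_1 are all 1, so H_0 = Z.
  H_1: rank ker ∂_1 − rank ∂_2 = (27 − 8) − 18 = 1, and ∂_2 has invariant factor 2 > 1, so H_1 = Z ⊕ Z/2Z.
  H_2: rank ker ∂_2 − rank ∂_3 = (18 − 18) − 0 = 0, and there is no ∂_3, so H_2 = 0.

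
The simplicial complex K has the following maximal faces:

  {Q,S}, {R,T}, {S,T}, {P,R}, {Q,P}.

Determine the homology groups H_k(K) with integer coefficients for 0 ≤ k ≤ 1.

We work with the vertex ordering P < Q < R < S < T. The simplices of K, each written with vertices in increasing order, are:

  0-simplices (5): P, Q, R, S, T
  1-simplices (5): PQ, PR, QS, RT, ST

giving chain groups C_0 ≅ Z^5, C_1 ≅ Z^5.

Boundary ∂_1: C_1 → C_0 sends each edge [p,q] (with p < q) to q − p.
This gives a 5×5 integer matrix of rank 4; reducing to Smith normal form yields diagonal entries (1,1,1,1).

Reading off H_k = ker ∂_k / im ∂_{k+1}:

  H_0: rank C_0 − rank ∂_1 = 5 − 4 = 1, and the invariant factors of ∂_1 are all 1, so H_0 ≅ Z.
  H_1: rank ker ∂_1 − rank ∂_2 = (5 − 4) − 0 = 1, and there is no ∂_2, so H_1 ≅ Z.

(K is a triangulation of the circle S^1.)

H_0 = Z,  H_1 = Z.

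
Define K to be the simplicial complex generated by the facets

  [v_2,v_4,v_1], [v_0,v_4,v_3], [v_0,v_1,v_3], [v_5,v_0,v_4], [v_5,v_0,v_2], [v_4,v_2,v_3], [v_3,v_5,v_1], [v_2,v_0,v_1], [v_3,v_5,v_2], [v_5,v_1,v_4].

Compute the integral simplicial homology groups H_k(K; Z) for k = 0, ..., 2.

Fix the vertex order v_0 < v_1 < v_2 < v_3 < v_4 < v_5 and write every simplex with vertices in increasing order. Then dim K = 2 and the simplices of K are:

  0-simplices (6): [v_0], [v_1], [v_2], [v_3], [v_4], [v_5]
  1-simplices (15): (15 of them)
  2-simplices (10): [v_0,v_1,v_2], [v_0,v_1,v_3], [v_0,v_2,v_5], [v_0,v_3,v_4], [v_0,v_4,v_5], [v_1,v_2,v_4], [v_1,v_3,v_5], [v_1,v_4,v_5], [v_2,v_3,v_4], [v_2,v_3,v_5]

giving chain groups C_0 ≅ Z^6, C_1 ≅ Z^15, C_2 ≅ Z^10.

Boundary ∂_1: C_1 → C_0 sends each edge [p,q] (with p < q) to q − p.
The 6×15 boundary matrix has rank 5 and Smith normal form diag(1,1,1,1,1).

The boundary map ∂_2: C_2 → C_1 acts by ∂[p,q,r] = [q,r] − [p,r] + [p,q]. For instance
  ∂[v_0,v_1,v_2] = [v_1,v_2] − [v_0,v_2] + [v_0,v_1],
  ∂[v_0,v_4,v_5] = [v_4,v_5] − [v_0,v_5] + [v_0,v_4].
As a 15×10 matrix over Z this has rank 10, with invariant factors (1,1,1,1,1,1,1,1,1,2).

From H_k ≅ ker(∂_k) / im(∂_{k+1}) we obtain:

  H_0: rank C_0 − rank ∂_1 = 6 − 5 = 1, and the invariant factors of ∂_1 are all 1, so H_0 ≅ Z.
  H_1: rank ker ∂_1 − rank ∂_2 = (15 − 5) − 10 = 0, and ∂_2 has invariant factor 2 > 1, so H_1 ≅ Z/2.
  H_2: rank ker ∂_2 − rank ∂_3 = (10 − 10) − 0 = 0, and there is no ∂_3, so H_2 ≅ 0.

H_0 ≅ Z,  H_1 ≅ Z/2,  H_2 = 0.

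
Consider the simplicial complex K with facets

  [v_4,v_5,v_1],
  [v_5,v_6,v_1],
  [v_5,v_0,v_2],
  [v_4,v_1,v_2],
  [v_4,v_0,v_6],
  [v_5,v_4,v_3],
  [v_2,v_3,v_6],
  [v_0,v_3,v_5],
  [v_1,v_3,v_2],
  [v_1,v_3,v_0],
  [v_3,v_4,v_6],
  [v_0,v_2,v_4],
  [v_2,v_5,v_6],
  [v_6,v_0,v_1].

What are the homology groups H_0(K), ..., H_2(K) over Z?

K has 7 vertices, 21 edges, 14 triangles.
rank ∂_0 = 0, rank ∂_1 = 6 ⇒ b_0 = 7 − 0 − 6 = 1; all invariant factors of ∂_1 are 1 so no torsion. So H_0 = Z.
rank ∂_1 = 6, rank ∂_2 = 13 ⇒ b_1 = 21 − 6 − 13 = 2; all invariant factors of ∂_2 are 1 so no torsion. So H_1 = Z^2.
rank ∂_2 = 13, rank ∂_3 = 0 ⇒ b_2 = 14 − 13 − 0 = 1. So H_2 = Z.

H_0 = Z,  H_1 = Z^2,  H_2 = Z.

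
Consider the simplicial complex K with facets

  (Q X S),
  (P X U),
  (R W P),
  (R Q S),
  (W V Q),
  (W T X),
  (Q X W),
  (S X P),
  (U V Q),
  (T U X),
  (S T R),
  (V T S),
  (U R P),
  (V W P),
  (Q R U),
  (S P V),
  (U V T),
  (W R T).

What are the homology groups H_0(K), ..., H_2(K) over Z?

Take the total order P < Q < R < S < T < U < V < W < X on the vertex set. Then K (dimension 2) consists of the simplices:

  0-simplices (9): P, Q, R, S, T, U, V, W, X
  1-simplices (27): PR, PS, PU, PV, PW, PX, QR, QS, QU, QV, QW, QX, RS, RT, RU, RW, ST, SV, SX, TU, TV, TW, TX, UV, UX, VW, WX
  2-simplices (18): PRU, PRW, PSV, PSX, PUX, PVW, QRS, QRU, QSX, QUV, QVW, QWX, RST, RTW, STV, TUV, TUX, TWX

so the chain groups are C_0 ≅ Z^9, C_1 ≅ Z^27, C_2 ≅ Z^18.

∂_1: C_1 → C_0 sends each edge [p,q] (with p < q) to q − p.
The 9×27 boundary matrix has rank 8 and Smith normal form diag(1,1,1,1,1,1,1,1).

The boundary map ∂_2: C_2 → C_1 acts by ∂[p,q,r] = [q,r] − [p,r] + [p,q]. For instance
  ∂RTW = TW − RW + RT,
  ∂QRU = RU − QU + QR.
This gives a 27×18 integer matrix of rank 17; reducing to Smith normal form yields diagonal entries (1,1,1,1,1,1,1,1,1,1,1,1,1,1,1,1,1).

Computing H_k = (kernel of ∂_k) / (image of ∂_{k+1}):

  H_0: rank C_0 − rank ∂_1 = 9 − 8 = 1, and the invariant factors of ∂_1 are all 1, so H_0 ≅ Z.
  H_1: rank ker ∂_1 − rank ∂_2 = (27 − 8) − 17 = 2, and the invariant factors of ∂_2 are all 1, so H_1 ≅ Z^2.
  H_2: rank ker ∂_2 − rank ∂_3 = (18 − 17) − 0 = 1, and there is no ∂_3, so H_2 ≅ Z.

H_0 = Z,  H_1 = Z^2,  H_2 = Z.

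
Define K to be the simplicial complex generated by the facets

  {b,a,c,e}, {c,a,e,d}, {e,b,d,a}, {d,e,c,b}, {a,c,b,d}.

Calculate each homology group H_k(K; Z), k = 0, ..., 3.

We work with the vertex ordering a < b < c < d < e. The simplices of K, each written with vertices in increasing order, are:

  0-simplices (5): a, b, c, d, e
  1-simplices (10): ab, ac, ad, ae, bc, bd, be, cd, ce, de
  2-simplices (10): abc, abd, abe, acd, ace, ade, bcd, bce, bde, cde
  3-simplices (5): abcd, abce, abde, acde, bcde

giving chain groups C_0 ≅ Z^5, C_1 ≅ Z^10, C_2 ≅ Z^10, C_3 ≅ Z^5.

∂_1: C_1 → C_0 maps an edge to its endpoints' difference, ∂[p,q] = q − p.
The 5×10 boundary matrix has rank 4 and Smith normal form diag(1,1,1,1).

The boundary map ∂_2: C_2 → C_1 sends each 2-simplex [p,q,r] to [q,r] − [p,r] + [p,q]. For instance
  ∂abe = be − ae + ab,
  ∂bcd = cd − bd + bc.
The 10×10 boundary matrix has rank 6 and Smith normal form diag(1,1,1,1,1,1).

Boundary ∂_3: C_3 → C_2 sends each 3-simplex σ to the alternating sum Σ_i (−1)^i (σ with its i-th vertex removed). For instance
  ∂abde = bde − ade + abe − abd,
  ∂bcde = cde − bde + bce − bcd.
As a 10×5 matrix over Z this has rank 4, with invariant factors (1,1,1,1).

From H_k ≅ ker(∂_k) / im(∂_{k+1}) we obtain:

  H_0: rank C_0 − rank ∂_1 = 5 − 4 = 1, and the invariant factors of ∂_1 are all 1, so H_0 ≅ Z.
  H_1: rank ker ∂_1 − rank ∂_2 = (10 − 4) − 6 = 0, and the invariant factors of ∂_2 are all 1, so H_1 ≅ 0.
  H_2: rank ker ∂_2 − rank ∂_3 = (10 − 6) − 4 = 0, and the invariant factors of ∂_3 are all 1, so H_2 ≅ 0.
  H_3: rank ker ∂_3 − rank ∂_4 = (5 − 4) − 0 = 1, and there is no ∂_4, so H_3 ≅ Z.

As a check, the Euler characteristic is 5 − 10 + 10 − 5 = 0, which agrees with 1 − 0 + 0 − 1 = 0.

H_0 = Z,  H_1 = 0,  H_2 = 0,  H_3 = Z.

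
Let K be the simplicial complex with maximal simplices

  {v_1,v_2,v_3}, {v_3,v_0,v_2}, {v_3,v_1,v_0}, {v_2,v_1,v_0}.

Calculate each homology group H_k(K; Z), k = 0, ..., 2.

H_0 = Z,  H_1 = 0,  H_2 = Z.

Take the total order v_0 < v_1 < v_2 < v_3 on the vertex set. Then K (dimension 2) consists of the simplices:

  0-simplices (4): [v_0], [v_1], [v_2], [v_3]
  1-simplices (6): [v_0,v_1], [v_0,v_2], [v_0,v_3], [v_1,v_2], [v_1,v_3], [v_2,v_3]
  2-simplices (4): [v_0,v_1,v_2], [v_0,v_1,v_3], [v_0,v_2,v_3], [v_1,v_2,v_3]

Hence C_0 ≅ Z^4, C_1 ≅ Z^6, C_2 ≅ Z^4.

The boundary map ∂_1: C_1 → C_0 sends each edge [p,q] (with p < q) to q − p. For instance
  ∂[v_1,v_3] = [v_3] − [v_1].
This gives a 4×6 integer matrix of rank 3; reducing to Smith normal form yields diagonal entries (1,1,1).

∂_2: C_2 → C_1 acts by ∂[p,q,r] = [q,r] − [p,r] + [p,q]. For instance
  ∂[v_0,v_1,v_3] = [v_1,v_3] − [v_0,v_3] + [v_0,v_1],
  ∂[v_1,v_2,v_3] = [v_2,v_3] − [v_1,v_3] + [v_1,v_2].
This gives a 6×4 integer matrix of rank 3; reducing to Smith normal form yields diagonal entries (1,1,1).

Computing H_k = (kernel of ∂_k) / (image of ∂_{k+1}):

  H_0: rank C_0 − rank ∂_1 = 4 − 3 = 1, and the invariant factors of ∂_1 are all 1, so H_0 = Z.
  H_1: rank ker ∂_1 − rank ∂_2 = (6 − 3) − 3 = 0, and the invariant factors of ∂_2 are all 1, so H_1 = 0.
  H_2: rank ker ∂_2 − rank ∂_3 = (4 − 3) − 0 = 1, and there is no ∂_3, so H_2 = Z.

As a check, the Euler characteristic is 4 − 6 + 4 = 2, which agrees with 1 − 0 + 1 = 2.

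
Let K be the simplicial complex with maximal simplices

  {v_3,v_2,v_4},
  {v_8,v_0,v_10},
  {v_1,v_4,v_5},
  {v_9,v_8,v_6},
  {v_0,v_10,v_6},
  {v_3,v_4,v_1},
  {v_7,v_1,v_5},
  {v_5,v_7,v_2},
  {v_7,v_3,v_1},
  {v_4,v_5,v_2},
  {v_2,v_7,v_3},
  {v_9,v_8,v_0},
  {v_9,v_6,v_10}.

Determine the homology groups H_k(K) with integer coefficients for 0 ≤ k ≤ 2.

Take the total order v_0 < v_1 < v_2 < v_3 < v_4 < v_5 < v_6 < v_7 < v_8 < v_9 < v_10 on the vertex set. Then K (dimension 2) consists of the simplices:

  0-simplices (11): [v_0], [v_1], [v_2], [v_3], [v_4], [v_5], [v_6], [v_7], [v_8], [v_9], [v_10]
  1-simplices (22): (22 of them)
  2-simplices (13): (13 of them)

so the chain groups are C_0 ≅ Z^11, C_1 ≅ Z^22, C_2 ≅ Z^13.

∂_1: C_1 → C_0 sends each edge [p,q] (with p < q) to q − p. For instance
  ∂[v_2,v_3] = [v_3] − [v_2].
The 11×22 boundary matrix has rank 9 and Smith normal form diag(1,1,1,1,1,1,1,1,1).

The boundary map ∂_2: C_2 → C_1 sends each 2-simplex [p,q,r] to [q,r] − [p,r] + [p,q]. For instance
  ∂[v_2,v_3,v_7] = [v_3,v_7] − [v_2,v_7] + [v_2,v_3],
  ∂[v_6,v_8,v_9] = [v_8,v_9] − [v_6,v_9] + [v_6,v_8].
The 22×13 boundary matrix has rank 12 and Smith normal form diag(1,1,1,1,1,1,1,1,1,1,1,1).

Reading off H_k = ker ∂_k / im ∂_{k+1}:

  H_0: rank C_0 − rank ∂_1 = 11 − 9 = 2, and the invariant factors of ∂_1 are all 1, so H_0 ≅ Z^2.
  H_1: rank ker ∂_1 − rank ∂_2 = (22 − 9) − 12 = 1, and the invariant factors of ∂_2 are all 1, so H_1 ≅ Z.
  H_2: rank ker ∂_2 − rank ∂_3 = (13 − 12) − 0 = 1, and there is no ∂_3, so H_2 ≅ Z.

(K is a triangulation of the disjoint union of the Möbius band and the 2-sphere S^2.)

H_0 = Z^2,  H_1 = Z,  H_2 = Z.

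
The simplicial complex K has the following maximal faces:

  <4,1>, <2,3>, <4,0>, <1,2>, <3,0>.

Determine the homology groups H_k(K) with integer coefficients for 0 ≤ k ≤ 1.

We work with the vertex ordering 0 < 1 < 2 < 3 < 4. The simplices of K, each written with vertices in increasing order, are:

  0-simplices (5): [0], [1], [2], [3], [4]
  1-simplices (5): [0,3], [0,4], [1,2], [1,4], [2,3]

so the chain groups are C_0 ≅ Z^5, C_1 ≅ Z^5.

∂_1: C_1 → C_0 sends each edge [p,q] (with p < q) to q − p.
The 5×5 boundary matrix has rank 4 and Smith normal form diag(1,1,1,1).

Computing H_k = (kernel of ∂_k) / (image of ∂_{k+1}):

  H_0: rank C_0 − rank ∂_1 = 5 − 4 = 1, and the invariant factors of ∂_1 are all 1, so H_0 = Z.
  H_1: rank ker ∂_1 − rank ∂_2 = (5 − 4) − 0 = 1, and there is no ∂_2, so H_1 = Z.

H_0 ≅ Z,  H_1 ≅ Z.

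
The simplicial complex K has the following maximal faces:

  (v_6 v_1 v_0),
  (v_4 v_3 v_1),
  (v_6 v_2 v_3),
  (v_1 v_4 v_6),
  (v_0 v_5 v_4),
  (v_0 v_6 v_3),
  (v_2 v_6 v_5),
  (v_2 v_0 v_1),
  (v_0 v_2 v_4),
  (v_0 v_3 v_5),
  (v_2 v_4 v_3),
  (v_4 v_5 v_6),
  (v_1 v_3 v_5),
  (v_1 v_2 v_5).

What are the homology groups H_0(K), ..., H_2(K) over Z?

H_0 = Z,  H_1 = Z^2,  H_2 = Z.

K has 7 vertices, 21 edges, 14 triangles.
rank ∂_0 = 0, rank ∂_1 = 6 ⇒ b_0 = 7 − 0 − 6 = 1; all invariant factors of ∂_1 are 1 so no torsion. So H_0 = Z.
rank ∂_1 = 6, rank ∂_2 = 13 ⇒ b_1 = 21 − 6 − 13 = 2; all invariant factors of ∂_2 are 1 so no torsion. So H_1 = Z^2.
rank ∂_2 = 13, rank ∂_3 = 0 ⇒ b_2 = 14 − 13 − 0 = 1. So H_2 = Z.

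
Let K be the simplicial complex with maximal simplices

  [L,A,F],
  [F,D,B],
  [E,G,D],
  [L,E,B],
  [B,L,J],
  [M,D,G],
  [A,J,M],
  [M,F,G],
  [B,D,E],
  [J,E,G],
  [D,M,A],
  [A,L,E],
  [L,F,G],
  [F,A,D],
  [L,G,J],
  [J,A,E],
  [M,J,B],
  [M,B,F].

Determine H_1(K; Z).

H_1 ≅ Z ⊕ Z/2Z.

Take the total order A < B < D < E < F < G < J < L < M on the vertex set. Then K (dimension 2) consists of the simplices:

  0-simplices (9): A, B, D, E, F, G, J, L, M
  1-simplices (27): AD, AE, AF, AJ, AL, AM, BD, BE, BF, BJ, BL, BM, DE, DF, DG, DM, EG, EJ, EL, FG, FL, FM, GJ, GL, GM, JL, JM
  2-simplices (18): ADF, ADM, AEJ, AEL, AFL, AJM, BDE, BDF, BEL, BFM, BJL, BJM, DEG, DGM, EGJ, FGL, FGM, GJL

Hence C_0 ≅ Z^9, C_1 ≅ Z^27, C_2 ≅ Z^18.

The boundary map ∂_1: C_1 → C_0 maps an edge to its endpoints' difference, ∂[p,q] = q − p.
The 9×27 boundary matrix has rank 8 and Smith normal form diag(1,1,1,1,1,1,1,1).

The boundary map ∂_2: C_2 → C_1 maps a triangle to the signed sum of its edges. For instance
  ∂BFM = FM − BM + BF,
  ∂BEL = EL − BL + BE.
The 27×18 boundary matrix has rank 18 and Smith normal form diag(1,1,1,1,1,1,1,1,1,1,1,1,1,1,1,1,1,2).

Computing H_k = (kernel of ∂_k) / (image of ∂_{k+1}):

  H_1: rank ker ∂_1 − rank ∂_2 = (27 − 8) − 18 = 1, and ∂_2 has invariant factor 2 > 1, so H_1 ≅ Z ⊕ Z/2Z.

(K is a triangulation of the Klein bottle.)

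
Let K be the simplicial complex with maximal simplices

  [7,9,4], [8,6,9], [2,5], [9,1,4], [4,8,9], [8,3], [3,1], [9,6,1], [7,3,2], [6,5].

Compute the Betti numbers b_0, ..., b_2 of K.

We work with the vertex ordering 1 < 2 < 3 < 4 < 5 < 6 < 7 < 8 < 9. The simplices of K, each written with vertices in increasing order, are:

  0-simplices (9): [1], [2], [3], [4], [5], [6], [7], [8], [9]
  1-simplices (17): [1,3], [1,4], [1,6], [1,9], [2,3], [2,5], [2,7], [3,7], [3,8], [4,7], [4,8], [4,9], [5,6], [6,8], [6,9], [7,9], [8,9]
  2-simplices (6): [1,4,9], [1,6,9], [2,3,7], [4,7,9], [4,8,9], [6,8,9]

Hence C_0 ≅ Z^9, C_1 ≅ Z^17, C_2 ≅ Z^6.

The boundary map ∂_1: C_1 → C_0 is given by ∂[p,q] = [q] − [p]. For instance
  ∂[4,9] = [9] − [4].
As a 9×17 matrix over Z this has rank 8, with invariant factors (1,1,1,1,1,1,1,1).

∂_2: C_2 → C_1 acts by ∂[p,q,r] = [q,r] − [p,r] + [p,q]. For instance
  ∂[6,8,9] = [8,9] − [6,9] + [6,8],
  ∂[1,6,9] = [6,9] − [1,9] + [1,6].
The resulting 17×6 matrix has rank 6, and its Smith normal form has invariant factors (1,1,1,1,1,1).

Now H_k = ker ∂_k / im ∂_{k+1}, so:

  H_0: rank C_0 − rank ∂_1 = 9 − 8 = 1, and the invariant factors of ∂_1 are all 1, so H_0 ≅ Z.
  H_1: rank ker ∂_1 − rank ∂_2 = (17 − 8) − 6 = 3, and the invariant factors of ∂_2 are all 1, so H_1 ≅ Z^3.
  H_2: rank ker ∂_2 − rank ∂_3 = (6 − 6) − 0 = 0, and there is no ∂_3, so H_2 ≅ 0.

Hence the Betti numbers are b_0 = 1, b_1 = 3, b_2 = 0.

b_0 = 1, b_1 = 3, b_2 = 0.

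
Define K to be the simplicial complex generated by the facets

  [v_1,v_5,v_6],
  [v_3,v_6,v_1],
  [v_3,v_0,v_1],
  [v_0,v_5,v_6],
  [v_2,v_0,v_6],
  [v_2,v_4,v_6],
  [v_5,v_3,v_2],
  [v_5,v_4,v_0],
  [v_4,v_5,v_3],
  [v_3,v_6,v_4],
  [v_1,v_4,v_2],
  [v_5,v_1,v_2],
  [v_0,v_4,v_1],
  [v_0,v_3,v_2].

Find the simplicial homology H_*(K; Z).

H_0 = Z,  H_1 = Z^2,  H_2 = Z.

We work with the vertex ordering v_0 < v_1 < v_2 < v_3 < v_4 < v_5 < v_6. The simplices of K, each written with vertices in increasing order, are:

  0-simplices (7): [v_0], [v_1], [v_2], [v_3], [v_4], [v_5], [v_6]
  1-simplices (21): (21 of them)
  2-simplices (14): (14 of them)

giving chain groups C_0 ≅ Z^7, C_1 ≅ Z^21, C_2 ≅ Z^14.

The boundary map ∂_1: C_1 → C_0 sends each edge [p,q] (with p < q) to q − p.
The 7×21 boundary matrix has rank 6 and Smith normal form diag(1,1,1,1,1,1).

∂_2: C_2 → C_1 maps a triangle to the signed sum of its edges. For instance
  ∂[v_2,v_3,v_5] = [v_3,v_5] − [v_2,v_5] + [v_2,v_3],
  ∂[v_0,v_1,v_4] = [v_1,v_4] − [v_0,v_4] + [v_0,v_1].
The resulting 21×14 matrix has rank 13, and its Smith normal form has invariant factors (1,1,1,1,1,1,1,1,1,1,1,1,1).

Reading off H_k = ker ∂_k / im ∂_{k+1}:

  H_0: rank C_0 − rank ∂_1 = 7 − 6 = 1, and the invariant factors of ∂_1 are all 1, so H_0 = Z.
  H_1: rank ker ∂_1 − rank ∂_2 = (21 − 6) − 13 = 2, and the invariant factors of ∂_2 are all 1, so H_1 = Z^2.
  H_2: rank ker ∂_2 − rank ∂_3 = (14 − 13) − 0 = 1, and there is no ∂_3, so H_2 = Z.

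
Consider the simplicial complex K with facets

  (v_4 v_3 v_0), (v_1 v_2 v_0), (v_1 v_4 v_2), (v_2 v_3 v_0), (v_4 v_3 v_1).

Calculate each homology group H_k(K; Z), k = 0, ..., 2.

Take the total order v_0 < v_1 < v_2 < v_3 < v_4 on the vertex set. Then K (dimension 2) consists of the simplices:

  0-simplices (5): [v_0], [v_1], [v_2], [v_3], [v_4]
  1-simplices (10): [v_0,v_1], [v_0,v_2], [v_0,v_3], [v_0,v_4], [v_1,v_2], [v_1,v_3], [v_1,v_4], [v_2,v_3], [v_2,v_4], [v_3,v_4]
  2-simplices (5): [v_0,v_1,v_2], [v_0,v_2,v_3], [v_0,v_3,v_4], [v_1,v_2,v_4], [v_1,v_3,v_4]

so the chain groups are C_0 ≅ Z^5, C_1 ≅ Z^10, C_2 ≅ Z^5.

Boundary ∂_1: C_1 → C_0 sends each edge [p,q] (with p < q) to q − p.
As a 5×10 matrix over Z this has rank 4, with invariant factors (1,1,1,1).

The boundary map ∂_2: C_2 → C_1 sends each 2-simplex [p,q,r] to [q,r] − [p,r] + [p,q]. For instance
  ∂[v_0,v_2,v_3] = [v_2,v_3] − [v_0,v_3] + [v_0,v_2],
  ∂[v_0,v_3,v_4] = [v_3,v_4] − [v_0,v_4] + [v_0,v_3].
The resulting 10×5 matrix has rank 5, and its Smith normal form has invariant factors (1,1,1,1,1).

Reading off H_k = ker ∂_k / im ∂_{k+1}:

  H_0: rank C_0 − rank ∂_1 = 5 − 4 = 1, and the invariant factors of ∂_1 are all 1, so H_0 = Z.
  H_1: rank ker ∂_1 − rank ∂_2 = (10 − 4) − 5 = 1, and the invariant factors of ∂_2 are all 1, so H_1 = Z.
  H_2: rank ker ∂_2 − rank ∂_3 = (5 − 5) − 0 = 0, and there is no ∂_3, so H_2 = 0.

As a check, the Euler characteristic is 5 − 10 + 5 = 0, which agrees with 1 − 1 + 0 = 0.

H_0 ≅ Z,  H_1 ≅ Z,  H_2 = 0.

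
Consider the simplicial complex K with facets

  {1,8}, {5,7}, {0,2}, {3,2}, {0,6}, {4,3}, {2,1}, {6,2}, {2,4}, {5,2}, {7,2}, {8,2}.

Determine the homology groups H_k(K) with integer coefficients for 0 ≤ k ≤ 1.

H_0 = Z,  H_1 = Z^4.

We work with the vertex ordering 0 < 1 < 2 < 3 < 4 < 5 < 6 < 7 < 8. The simplices of K, each written with vertices in increasing order, are:

  0-simplices (9): [0], [1], [2], [3], [4], [5], [6], [7], [8]
  1-simplices (12): [0,2], [0,6], [1,2], [1,8], [2,3], [2,4], [2,5], [2,6], [2,7], [2,8], [3,4], [5,7]

so the chain groups are C_0 ≅ Z^9, C_1 ≅ Z^12.

The boundary map ∂_1: C_1 → C_0 is given by ∂[p,q] = [q] − [p]. For instance
  ∂[0,2] = [2] − [0].
As a 9×12 matrix over Z this has rank 8, with invariant factors (1,1,1,1,1,1,1,1).

Now H_k = ker ∂_k / im ∂_{k+1}, so:

  H_0: rank C_0 − rank ∂_1 = 9 − 8 = 1, and the invariant factors of ∂_1 are all 1, so H_0 = Z.
  H_1: rank ker ∂_1 − rank ∂_2 = (12 − 8) − 0 = 4, and there is no ∂_2, so H_1 = Z^4.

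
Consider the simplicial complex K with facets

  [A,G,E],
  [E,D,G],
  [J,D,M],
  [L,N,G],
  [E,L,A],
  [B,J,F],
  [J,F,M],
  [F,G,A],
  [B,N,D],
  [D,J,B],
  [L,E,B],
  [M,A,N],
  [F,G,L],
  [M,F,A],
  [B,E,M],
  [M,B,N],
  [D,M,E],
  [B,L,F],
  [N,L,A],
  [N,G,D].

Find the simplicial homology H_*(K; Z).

We work with the vertex ordering A < B < D < E < F < G < J < L < M < N. The simplices of K, each written with vertices in increasing order, are:

  0-simplices (10): A, B, D, E, F, G, J, L, M, N
  1-simplices (30): AE, AF, AG, AL, AM, AN, BD, BE, BF, BJ, BL, BM, BN, DE, DG, DJ, DM, DN, EG, EL, EM, FG, FJ, FL, FM, GL, GN, JM, LN, MN
  2-simplices (20): AEG, AEL, AFG, AFM, ALN, AMN, BDJ, BDN, BEL, BEM, BFJ, BFL, BMN, DEG, DEM, DGN, DJM, FGL, FJM, GLN

so the chain groups are C_0 ≅ Z^10, C_1 ≅ Z^30, C_2 ≅ Z^20.

∂_1: C_1 → C_0 maps an edge to its endpoints' difference, ∂[p,q] = q − p. For instance
  ∂AF = F − A.
As a 10×30 matrix over Z this has rank 9, with invariant factors (1,1,1,1,1,1,1,1,1).

∂_2: C_2 → C_1 maps a triangle to the signed sum of its edges. For instance
  ∂BEL = EL − BL + BE,
  ∂AEL = EL − AL + AE.
This gives a 30×20 integer matrix of rank 20; reducing to Smith normal form yields diagonal entries (1,1,1,1,1,1,1,1,1,1,1,1,1,1,1,1,1,1,1,2).

Computing H_k = (kernel of ∂_k) / (image of ∂_{k+1}):

  H_0: rank C_0 − rank ∂_1 = 10 − 9 = 1, and the invariant factors of ∂_1 are all 1, so H_0 ≅ Z.
  H_1: rank ker ∂_1 − rank ∂_2 = (30 − 9) − 20 = 1, and ∂_2 has invariant factor 2 > 1, so H_1 ≅ Z ⊕ Z/2.
  H_2: rank ker ∂_2 − rank ∂_3 = (20 − 20) − 0 = 0, and there is no ∂_3, so H_2 ≅ 0.

As a check, the Euler characteristic is 10 − 30 + 20 = 0, which agrees with 1 − 1 + 0 = 0.

H_0 ≅ Z,  H_1 ≅ Z ⊕ Z/2,  H_2 = 0.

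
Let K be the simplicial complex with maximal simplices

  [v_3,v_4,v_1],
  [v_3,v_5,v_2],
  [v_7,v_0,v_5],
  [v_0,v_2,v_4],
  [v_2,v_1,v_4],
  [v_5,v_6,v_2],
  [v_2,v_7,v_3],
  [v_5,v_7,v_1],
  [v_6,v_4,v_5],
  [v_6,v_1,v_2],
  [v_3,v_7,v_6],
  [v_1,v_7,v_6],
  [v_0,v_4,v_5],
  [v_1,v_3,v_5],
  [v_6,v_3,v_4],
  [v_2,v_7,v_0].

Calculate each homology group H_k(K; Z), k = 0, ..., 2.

H_0 ≅ Z,  H_1 ≅ Z^2,  H_2 ≅ Z.

Fix the vertex order v_0 < v_1 < v_2 < v_3 < v_4 < v_5 < v_6 < v_7 and write every simplex with vertices in increasing order. Then dim K = 2 and the simplices of K are:

  0-simplices (8): [v_0], [v_1], [v_2], [v_3], [v_4], [v_5], [v_6], [v_7]
  1-simplices (24): (24 of them)
  2-simplices (16): (16 of them)

so the chain groups are C_0 ≅ Z^8, C_1 ≅ Z^24, C_2 ≅ Z^16.

The boundary map ∂_1: C_1 → C_0 is given by ∂[p,q] = [q] − [p]. For instance
  ∂[v_2,v_4] = [v_4] − [v_2].
The resulting 8×24 matrix has rank 7, and its Smith normal form has invariant factors (1,1,1,1,1,1,1).

∂_2: C_2 → C_1 acts by ∂[p,q,r] = [q,r] − [p,r] + [p,q]. For instance
  ∂[v_0,v_5,v_7] = [v_5,v_7] − [v_0,v_7] + [v_0,v_5],
  ∂[v_2,v_5,v_6] = [v_5,v_6] − [v_2,v_6] + [v_2,v_5].
The resulting 24×16 matrix has rank 15, and its Smith normal form has invariant factors (1,1,1,1,1,1,1,1,1,1,1,1,1,1,1).

Now H_k = ker ∂_k / im ∂_{k+1}, so:

  H_0: rank C_0 − rank ∂_1 = 8 − 7 = 1, and the invariant factors of ∂_1 are all 1, so H_0 = Z.
  H_1: rank ker ∂_1 − rank ∂_2 = (24 − 7) − 15 = 2, and the invariant factors of ∂_2 are all 1, so H_1 = Z^2.
  H_2: rank ker ∂_2 − rank ∂_3 = (16 − 15) − 0 = 1, and there is no ∂_3, so H_2 = Z.

(K is a triangulation of the torus T^2.)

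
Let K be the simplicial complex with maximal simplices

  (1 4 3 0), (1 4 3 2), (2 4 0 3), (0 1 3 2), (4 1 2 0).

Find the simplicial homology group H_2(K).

Take the total order 0 < 1 < 2 < 3 < 4 on the vertex set. Then K (dimension 3) consists of the simplices:

  0-simplices (5): [0], [1], [2], [3], [4]
  1-simplices (10): [0,1], [0,2], [0,3], [0,4], [1,2], [1,3], [1,4], [2,3], [2,4], [3,4]
  2-simplices (10): [0,1,2], [0,1,3], [0,1,4], [0,2,3], [0,2,4], [0,3,4], [1,2,3], [1,2,4], [1,3,4], [2,3,4]
  3-simplices (5): [0,1,2,3], [0,1,2,4], [0,1,3,4], [0,2,3,4], [1,2,3,4]

so the chain groups are C_0 ≅ Z^5, C_1 ≅ Z^10, C_2 ≅ Z^10, C_3 ≅ Z^5.

Boundary ∂_1: C_1 → C_0 sends each edge [p,q] (with p < q) to q − p. For instance
  ∂[0,4] = [4] − [0].
The 5×10 boundary matrix has rank 4 and Smith normal form diag(1,1,1,1).

∂_2: C_2 → C_1 sends each 2-simplex [p,q,r] to [q,r] − [p,r] + [p,q]. For instance
  ∂[0,3,4] = [3,4] − [0,4] + [0,3],
  ∂[0,2,4] = [2,4] − [0,4] + [0,2].
This gives a 10×10 integer matrix of rank 6; reducing to Smith normal form yields diagonal entries (1,1,1,1,1,1).

The boundary map ∂_3: C_3 → C_2 sends each 3-simplex σ to the alternating sum Σ_i (−1)^i (σ with its i-th vertex removed). For instance
  ∂[1,2,3,4] = [2,3,4] − [1,3,4] + [1,2,4] − [1,2,3],
  ∂[0,2,3,4] = [2,3,4] − [0,3,4] + [0,2,4] − [0,2,3].
This gives a 10×5 integer matrix of rank 4; reducing to Smith normal form yields diagonal entries (1,1,1,1).

Computing H_k = (kernel of ∂_k) / (image of ∂_{k+1}):

  H_2: rank ker ∂_2 − rank ∂_3 = (10 − 6) − 4 = 0, and the invariant factors of ∂_3 are all 1, so H_2 = 0.

H_2 = 0.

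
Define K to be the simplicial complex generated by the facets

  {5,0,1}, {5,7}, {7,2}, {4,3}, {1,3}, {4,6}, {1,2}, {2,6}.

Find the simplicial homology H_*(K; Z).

Fix the vertex order 0 < 1 < 2 < 3 < 4 < 5 < 6 < 7 and write every simplex with vertices in increasing order. Then dim K = 2 and the simplices of K are:

  0-simplices (8): [0], [1], [2], [3], [4], [5], [6], [7]
  1-simplices (10): [0,1], [0,5], [1,2], [1,3], [1,5], [2,6], [2,7], [3,4], [4,6], [5,7]
  2-simplices (1): [0,1,5]

so the chain groups are C_0 ≅ Z^8, C_1 ≅ Z^10, C_2 ≅ Z^1.

∂_1: C_1 → C_0 maps an edge to its endpoints' difference, ∂[p,q] = q − p. For instance
  ∂[2,6] = [6] − [2].
The resulting 8×10 matrix has rank 7, and its Smith normal form has invariant factors (1,1,1,1,1,1,1).

∂_2: C_2 → C_1 sends each 2-simplex [p,q,r] to [q,r] − [p,r] + [p,q]. For instance
  ∂[0,1,5] = [1,5] − [0,5] + [0,1].
The 10×1 boundary matrix has rank 1 and Smith normal form diag(1).

Now H_k = ker ∂_k / im ∂_{k+1}, so:

  H_0: rank C_0 − rank ∂_1 = 8 − 7 = 1, and the invariant factors of ∂_1 are all 1, so H_0 ≅ Z.
  H_1: rank ker ∂_1 − rank ∂_2 = (10 − 7) − 1 = 2, and the invariant factors of ∂_2 are all 1, so H_1 ≅ Z^2.
  H_2: rank ker ∂_2 − rank ∂_3 = (1 − 1) − 0 = 0, and there is no ∂_3, so H_2 ≅ 0.

H_0 = Z,  H_1 = Z^2,  H_2 = 0.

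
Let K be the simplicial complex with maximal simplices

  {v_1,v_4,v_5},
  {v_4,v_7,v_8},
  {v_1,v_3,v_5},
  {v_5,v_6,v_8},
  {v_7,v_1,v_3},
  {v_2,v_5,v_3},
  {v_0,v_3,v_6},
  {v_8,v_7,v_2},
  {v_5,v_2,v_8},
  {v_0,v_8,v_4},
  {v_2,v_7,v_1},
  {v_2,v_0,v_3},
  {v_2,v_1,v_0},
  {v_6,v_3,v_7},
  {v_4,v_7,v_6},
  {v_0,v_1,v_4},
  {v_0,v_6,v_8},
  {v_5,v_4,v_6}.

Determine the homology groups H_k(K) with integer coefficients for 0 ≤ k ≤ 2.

H_0 ≅ Z,  H_1 ≅ Z ⊕ Z/2,  H_2 = 0.

Fix the vertex order v_0 < v_1 < v_2 < v_3 < v_4 < v_5 < v_6 < v_7 < v_8 and write every simplex with vertices in increasing order. Then dim K = 2 and the simplices of K are:

  0-simplices (9): [v_0], [v_1], [v_2], [v_3], [v_4], [v_5], [v_6], [v_7], [v_8]
  1-simplices (27): (27 of them)
  2-simplices (18): (18 of them)

giving chain groups C_0 ≅ Z^9, C_1 ≅ Z^27, C_2 ≅ Z^18.

Boundary ∂_1: C_1 → C_0 is given by ∂[p,q] = [q] − [p].
The resulting 9×27 matrix has rank 8, and its Smith normal form has invariant factors (1,1,1,1,1,1,1,1).

The boundary map ∂_2: C_2 → C_1 maps a triangle to the signed sum of its edges. For instance
  ∂[v_4,v_7,v_8] = [v_7,v_8] − [v_4,v_8] + [v_4,v_7],
  ∂[v_5,v_6,v_8] = [v_6,v_8] − [v_5,v_8] + [v_5,v_6].
As a 27×18 matrix over Z this has rank 18, with invariant factors (1,1,1,1,1,1,1,1,1,1,1,1,1,1,1,1,1,2).

Now H_k = ker ∂_k / im ∂_{k+1}, so:

  H_0: rank C_0 − rank ∂_1 = 9 − 8 = 1, and the invariant factors of ∂_1 are all 1, so H_0 = Z.
  H_1: rank ker ∂_1 − rank ∂_2 = (27 − 8) − 18 = 1, and ∂_2 has invariant factor 2 > 1, so H_1 = Z ⊕ Z/2.
  H_2: rank ker ∂_2 − rank ∂_3 = (18 − 18) − 0 = 0, and there is no ∂_3, so H_2 = 0.

As a check, the Euler characteristic is 9 − 27 + 18 = 0, which agrees with 1 − 1 + 0 = 0.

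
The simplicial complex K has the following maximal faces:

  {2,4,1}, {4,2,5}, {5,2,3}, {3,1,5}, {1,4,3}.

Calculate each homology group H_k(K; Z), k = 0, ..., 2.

K has 5 vertices, 10 edges, 5 triangles.
rank ∂_0 = 0, rank ∂_1 = 4 ⇒ b_0 = 5 − 0 − 4 = 1; all invariant factors of ∂_1 are 1 so no torsion. So H_0 = Z.
rank ∂_1 = 4, rank ∂_2 = 5 ⇒ b_1 = 10 − 4 − 5 = 1; all invariant factors of ∂_2 are 1 so no torsion. So H_1 = Z.
rank ∂_2 = 5, rank ∂_3 = 0 ⇒ b_2 = 5 − 5 − 0 = 0. So H_2 = 0.

H_0 ≅ Z,  H_1 ≅ Z,  H_2 = 0.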